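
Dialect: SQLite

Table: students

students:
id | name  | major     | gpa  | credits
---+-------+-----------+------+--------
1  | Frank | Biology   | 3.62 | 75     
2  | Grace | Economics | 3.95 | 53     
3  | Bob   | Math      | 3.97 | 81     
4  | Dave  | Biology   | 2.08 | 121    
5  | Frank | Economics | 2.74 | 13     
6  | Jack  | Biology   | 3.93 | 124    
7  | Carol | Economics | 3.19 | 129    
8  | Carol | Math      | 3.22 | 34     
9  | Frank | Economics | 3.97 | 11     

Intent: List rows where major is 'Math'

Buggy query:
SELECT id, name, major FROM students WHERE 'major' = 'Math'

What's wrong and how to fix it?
Bug: Single quotes denote string literals in SQL; the column name is being compared as a constant string

Fix: Reference the column as major without single quotes

Corrected query:
SELECT id, name, major FROM students WHERE major = 'Math'

Result:
id | name  | major
---+-------+------
3  | Bob   | Math 
8  | Carol | Math 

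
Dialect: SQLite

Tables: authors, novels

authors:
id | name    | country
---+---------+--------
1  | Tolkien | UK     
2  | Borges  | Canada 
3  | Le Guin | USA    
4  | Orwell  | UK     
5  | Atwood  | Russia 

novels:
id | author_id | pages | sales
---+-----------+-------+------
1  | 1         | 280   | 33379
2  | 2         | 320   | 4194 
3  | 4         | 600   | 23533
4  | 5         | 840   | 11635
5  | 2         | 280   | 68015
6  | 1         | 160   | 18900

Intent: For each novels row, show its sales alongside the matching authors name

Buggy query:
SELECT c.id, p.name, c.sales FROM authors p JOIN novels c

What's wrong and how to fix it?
Bug: JOIN with no ON clause produces a cartesian product; every novels row pairs with every authors row

Fix: Add ON c.author_id = p.id to the JOIN

Corrected query:
SELECT c.id, p.name, c.sales FROM authors p JOIN novels c ON c.author_id = p.id

Result:
id | name    | sales
---+---------+------
1  | Tolkien | 33379
2  | Borges  | 4194 
3  | Orwell  | 23533
4  | Atwood  | 11635
5  | Borges  | 68015
6  | Tolkien | 18900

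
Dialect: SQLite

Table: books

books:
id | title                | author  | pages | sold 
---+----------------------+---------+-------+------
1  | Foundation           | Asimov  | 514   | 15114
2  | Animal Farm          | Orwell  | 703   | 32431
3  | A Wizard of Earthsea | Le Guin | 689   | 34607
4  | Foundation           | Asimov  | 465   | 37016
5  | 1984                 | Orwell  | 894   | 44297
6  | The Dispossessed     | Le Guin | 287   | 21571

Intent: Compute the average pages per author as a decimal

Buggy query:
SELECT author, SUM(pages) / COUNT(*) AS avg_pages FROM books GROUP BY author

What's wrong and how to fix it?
Bug: SUM(pages) and COUNT(*) are both integers; the division truncates the fractional part

Fix: Cast one side to REAL so the division keeps the fractional part

Corrected query:
SELECT author, SUM(pages) * 1.0 / COUNT(*) AS avg_pages FROM books GROUP BY author

Result:
author  | avg_pages
--------+----------
Asimov  | 489.5    
Le Guin | 488      
Orwell  | 798.5    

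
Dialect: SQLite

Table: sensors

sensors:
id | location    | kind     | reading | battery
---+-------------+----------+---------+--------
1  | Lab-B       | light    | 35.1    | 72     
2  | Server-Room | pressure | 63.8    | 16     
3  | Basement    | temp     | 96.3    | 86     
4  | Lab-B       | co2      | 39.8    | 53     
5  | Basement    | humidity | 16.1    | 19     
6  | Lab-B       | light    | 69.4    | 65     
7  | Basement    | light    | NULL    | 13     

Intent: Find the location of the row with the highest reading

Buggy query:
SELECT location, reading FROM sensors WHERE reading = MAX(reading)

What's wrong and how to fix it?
Bug: MAX(reading) is an aggregate and cannot be used directly in WHERE

Fix: Wrap MAX in a scalar subquery so WHERE compares against a single value

Corrected query:
SELECT location, reading FROM sensors WHERE reading = (SELECT MAX(reading) FROM sensors)

Result:
location | reading
---------+--------
Basement | 96.3   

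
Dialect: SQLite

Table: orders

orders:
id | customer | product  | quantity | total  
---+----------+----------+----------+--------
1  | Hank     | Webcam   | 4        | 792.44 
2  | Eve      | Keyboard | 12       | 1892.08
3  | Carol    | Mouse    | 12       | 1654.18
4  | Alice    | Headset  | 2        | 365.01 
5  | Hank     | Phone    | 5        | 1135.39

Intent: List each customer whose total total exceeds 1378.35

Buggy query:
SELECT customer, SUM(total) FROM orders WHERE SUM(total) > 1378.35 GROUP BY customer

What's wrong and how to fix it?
Bug: WHERE runs before GROUP BY, so aggregates aren't available there

Fix: Move the aggregate condition to a HAVING clause

Corrected query:
SELECT customer, SUM(total) FROM orders GROUP BY customer HAVING SUM(total) > 1378.35

Result:
customer | SUM(total)
---------+-----------
Carol    | 1654.18   
Eve      | 1892.08   
Hank     | 1927.83   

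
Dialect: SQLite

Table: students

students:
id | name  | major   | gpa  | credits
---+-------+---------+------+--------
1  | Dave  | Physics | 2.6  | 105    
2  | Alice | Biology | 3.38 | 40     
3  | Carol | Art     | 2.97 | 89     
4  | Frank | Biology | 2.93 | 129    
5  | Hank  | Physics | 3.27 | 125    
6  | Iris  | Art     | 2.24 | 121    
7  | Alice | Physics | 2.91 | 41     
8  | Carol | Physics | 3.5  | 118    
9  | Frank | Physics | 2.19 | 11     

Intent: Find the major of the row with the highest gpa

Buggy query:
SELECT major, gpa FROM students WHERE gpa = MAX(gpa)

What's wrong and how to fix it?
Bug: WHERE is evaluated per row; an aggregate over the whole table isn't defined there

Fix: Wrap MAX in a scalar subquery so WHERE compares against a single value

Corrected query:
SELECT major, gpa FROM students WHERE gpa = (SELECT MAX(gpa) FROM students)

Result:
major   | gpa
--------+----
Physics | 3.5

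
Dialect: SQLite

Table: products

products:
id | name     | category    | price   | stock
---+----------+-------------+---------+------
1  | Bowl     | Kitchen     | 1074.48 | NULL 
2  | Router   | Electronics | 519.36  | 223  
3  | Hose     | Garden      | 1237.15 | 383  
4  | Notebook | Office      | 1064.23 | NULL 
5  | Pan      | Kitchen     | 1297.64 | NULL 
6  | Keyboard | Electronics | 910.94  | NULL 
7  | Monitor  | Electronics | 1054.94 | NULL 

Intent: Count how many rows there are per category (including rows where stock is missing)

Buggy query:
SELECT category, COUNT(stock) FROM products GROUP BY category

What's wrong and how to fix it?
Bug: COUNT(stock) skips NULLs, so groups with missing stock are undercounted

Fix: Replace COUNT(stock) with COUNT(*)

Corrected query:
SELECT category, COUNT(*) FROM products GROUP BY category

Result:
category    | COUNT(*)
------------+---------
Electronics | 3       
Garden      | 1       
Kitchen     | 2       
Office      | 1       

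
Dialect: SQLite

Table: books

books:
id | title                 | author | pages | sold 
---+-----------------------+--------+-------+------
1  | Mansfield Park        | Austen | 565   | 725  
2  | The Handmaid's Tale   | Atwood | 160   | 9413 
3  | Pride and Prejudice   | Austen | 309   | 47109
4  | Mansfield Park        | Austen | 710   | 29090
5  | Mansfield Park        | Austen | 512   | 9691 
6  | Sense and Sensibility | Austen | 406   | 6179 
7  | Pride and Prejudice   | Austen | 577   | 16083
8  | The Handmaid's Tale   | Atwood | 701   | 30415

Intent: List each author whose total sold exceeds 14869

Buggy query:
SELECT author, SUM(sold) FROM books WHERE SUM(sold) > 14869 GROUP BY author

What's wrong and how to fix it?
Bug: Aggregate functions cannot appear in a WHERE clause

Fix: Use HAVING (which filters groups after aggregation) instead of WHERE

Corrected query:
SELECT author, SUM(sold) FROM books GROUP BY author HAVING SUM(sold) > 14869

Result:
author | SUM(sold)
-------+----------
Atwood | 39828    
Austen | 108877   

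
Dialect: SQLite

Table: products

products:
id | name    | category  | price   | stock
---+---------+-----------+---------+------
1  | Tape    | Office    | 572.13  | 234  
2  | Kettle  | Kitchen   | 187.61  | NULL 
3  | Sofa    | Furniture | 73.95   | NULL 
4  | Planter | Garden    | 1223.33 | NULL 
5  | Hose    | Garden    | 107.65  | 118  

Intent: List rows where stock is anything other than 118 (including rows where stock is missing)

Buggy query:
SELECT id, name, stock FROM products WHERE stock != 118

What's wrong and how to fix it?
Bug: Inequality against NULL is unknown, not true; rows with NULL are dropped

Fix: Add an explicit OR stock IS NULL to include the missing-value rows

Corrected query:
SELECT id, name, stock FROM products WHERE stock != 118 OR stock IS NULL

Result:
id | name    | stock
---+---------+------
1  | Tape    | 234  
2  | Kettle  | NULL 
3  | Sofa    | NULL 
4  | Planter | NULL 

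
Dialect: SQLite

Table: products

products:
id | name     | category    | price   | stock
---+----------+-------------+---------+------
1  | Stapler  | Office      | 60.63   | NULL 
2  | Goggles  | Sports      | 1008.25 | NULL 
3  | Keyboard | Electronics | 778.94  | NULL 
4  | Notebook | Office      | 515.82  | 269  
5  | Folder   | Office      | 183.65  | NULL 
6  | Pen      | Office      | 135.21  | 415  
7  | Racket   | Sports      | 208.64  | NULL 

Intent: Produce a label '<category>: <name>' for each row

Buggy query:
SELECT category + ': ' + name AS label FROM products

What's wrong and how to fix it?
Bug: '+' is numeric addition; on text columns SQLite converts them to 0 instead of concatenating

Fix: Replace + with || to concatenate text

Corrected query:
SELECT category || ': ' || name AS label FROM products

Result:
label                
---------------------
Office: Stapler      
Sports: Goggles      
Electronics: Keyboard
Office: Notebook     
Office: Folder       
Office: Pen          
Sports: Racket       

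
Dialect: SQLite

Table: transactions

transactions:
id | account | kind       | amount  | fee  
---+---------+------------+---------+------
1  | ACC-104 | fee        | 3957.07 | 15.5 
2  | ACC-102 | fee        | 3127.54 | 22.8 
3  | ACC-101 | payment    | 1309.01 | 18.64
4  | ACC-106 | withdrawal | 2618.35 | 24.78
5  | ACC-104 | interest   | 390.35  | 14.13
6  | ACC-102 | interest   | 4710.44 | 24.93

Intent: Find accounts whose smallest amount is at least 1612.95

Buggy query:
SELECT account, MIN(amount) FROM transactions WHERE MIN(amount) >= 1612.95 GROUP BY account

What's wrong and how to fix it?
Bug: MIN() in WHERE is a misuse of aggregate

Fix: Use HAVING for the per-group MIN condition

Corrected query:
SELECT account, MIN(amount) FROM transactions GROUP BY account HAVING MIN(amount) >= 1612.95

Result:
account | MIN(amount)
--------+------------
ACC-102 | 3127.54    
ACC-106 | 2618.35    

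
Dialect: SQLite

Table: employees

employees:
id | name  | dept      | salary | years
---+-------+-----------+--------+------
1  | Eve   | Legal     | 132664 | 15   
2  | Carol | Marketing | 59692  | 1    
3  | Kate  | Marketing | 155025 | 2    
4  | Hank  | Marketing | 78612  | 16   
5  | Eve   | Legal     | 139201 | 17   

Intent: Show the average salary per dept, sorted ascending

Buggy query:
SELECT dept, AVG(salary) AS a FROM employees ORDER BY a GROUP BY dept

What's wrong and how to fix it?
Bug: ORDER BY appears before GROUP BY; SQL clause order requires GROUP BY first

Fix: Move ORDER BY to the end, after GROUP BY

Corrected query:
SELECT dept, AVG(salary) AS a FROM employees GROUP BY dept ORDER BY a

Result:
dept      | a           
----------+-------------
Marketing | 97776.333333
Legal     | 135932.5    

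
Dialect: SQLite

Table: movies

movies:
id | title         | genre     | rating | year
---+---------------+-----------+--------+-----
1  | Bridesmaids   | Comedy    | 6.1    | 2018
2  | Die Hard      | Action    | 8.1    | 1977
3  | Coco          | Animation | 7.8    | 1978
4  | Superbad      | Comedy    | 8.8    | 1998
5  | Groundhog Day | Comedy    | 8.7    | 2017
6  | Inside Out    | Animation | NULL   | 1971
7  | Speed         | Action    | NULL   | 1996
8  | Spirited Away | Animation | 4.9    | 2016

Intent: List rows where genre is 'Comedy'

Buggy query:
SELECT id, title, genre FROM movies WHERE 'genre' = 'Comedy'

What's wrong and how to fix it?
Bug: 'genre' in single quotes is a string literal, not the column; the comparison is literal-vs-literal and never true

Fix: Reference the column as genre without single quotes

Corrected query:
SELECT id, title, genre FROM movies WHERE genre = 'Comedy'

Result:
id | title         | genre 
---+---------------+-------
1  | Bridesmaids   | Comedy
4  | Superbad      | Comedy
5  | Groundhog Day | Comedy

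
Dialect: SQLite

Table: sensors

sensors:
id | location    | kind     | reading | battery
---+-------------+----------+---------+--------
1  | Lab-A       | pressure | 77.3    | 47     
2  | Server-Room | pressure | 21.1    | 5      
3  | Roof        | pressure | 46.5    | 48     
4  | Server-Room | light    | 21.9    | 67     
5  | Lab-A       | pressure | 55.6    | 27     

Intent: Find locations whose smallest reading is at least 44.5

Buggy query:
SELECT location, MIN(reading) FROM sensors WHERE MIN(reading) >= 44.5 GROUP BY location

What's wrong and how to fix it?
Bug: MIN() in WHERE is a misuse of aggregate

Fix: Replace WHERE with HAVING after the GROUP BY

Corrected query:
SELECT location, MIN(reading) FROM sensors GROUP BY location HAVING MIN(reading) >= 44.5

Result:
location | MIN(reading)
---------+-------------
Lab-A    | 55.6        
Roof     | 46.5        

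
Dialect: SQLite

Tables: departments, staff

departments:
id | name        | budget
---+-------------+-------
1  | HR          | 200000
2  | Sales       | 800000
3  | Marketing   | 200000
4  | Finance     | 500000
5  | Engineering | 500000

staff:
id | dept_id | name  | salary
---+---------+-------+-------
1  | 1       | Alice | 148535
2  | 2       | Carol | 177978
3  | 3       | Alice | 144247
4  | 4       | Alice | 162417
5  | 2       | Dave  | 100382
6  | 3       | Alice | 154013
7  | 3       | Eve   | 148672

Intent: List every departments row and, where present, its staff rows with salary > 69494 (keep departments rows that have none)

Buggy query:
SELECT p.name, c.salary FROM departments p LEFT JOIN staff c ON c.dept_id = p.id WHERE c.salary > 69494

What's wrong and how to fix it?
Bug: Filtering c.salary in WHERE discards the NULL rows produced by LEFT JOIN, turning it into an inner join

Fix: Move the right-table condition into the ON clause so unmatched parents are kept

Corrected query:
SELECT p.name, c.salary FROM departments p LEFT JOIN staff c ON c.dept_id = p.id AND c.salary > 69494

Result:
name        | salary
------------+-------
HR          | 148535
Sales       | 100382
Sales       | 177978
Marketing   | 144247
Marketing   | 148672
Marketing   | 154013
Finance     | 162417
Engineering | NULL  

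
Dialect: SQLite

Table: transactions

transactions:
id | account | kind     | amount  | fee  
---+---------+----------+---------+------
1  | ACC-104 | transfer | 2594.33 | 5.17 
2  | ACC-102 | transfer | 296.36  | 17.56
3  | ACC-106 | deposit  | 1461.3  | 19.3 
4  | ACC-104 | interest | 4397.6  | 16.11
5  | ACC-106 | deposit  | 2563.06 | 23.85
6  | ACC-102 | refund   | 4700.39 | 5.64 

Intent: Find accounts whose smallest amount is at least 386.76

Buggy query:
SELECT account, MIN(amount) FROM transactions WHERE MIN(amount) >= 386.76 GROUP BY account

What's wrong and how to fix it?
Bug: Aggregates like MIN are computed per group after WHERE runs

Fix: Use HAVING for the per-group MIN condition

Corrected query:
SELECT account, MIN(amount) FROM transactions GROUP BY account HAVING MIN(amount) >= 386.76

Result:
account | MIN(amount)
--------+------------
ACC-104 | 2594.33    
ACC-106 | 1461.3     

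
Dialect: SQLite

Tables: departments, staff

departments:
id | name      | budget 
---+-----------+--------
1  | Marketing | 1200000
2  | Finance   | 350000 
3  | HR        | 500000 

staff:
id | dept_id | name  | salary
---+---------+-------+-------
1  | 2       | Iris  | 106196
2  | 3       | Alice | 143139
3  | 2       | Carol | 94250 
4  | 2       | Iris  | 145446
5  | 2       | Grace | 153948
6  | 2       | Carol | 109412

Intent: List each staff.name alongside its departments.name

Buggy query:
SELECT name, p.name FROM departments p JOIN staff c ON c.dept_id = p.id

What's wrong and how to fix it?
Bug: 'name' exists in both joined tables, so the database can't tell which one is meant

Fix: Prefix ambiguous columns with the table alias

Corrected query:
SELECT c.name, p.name FROM departments p JOIN staff c ON c.dept_id = p.id

Result:
name  | name   
------+--------
Iris  | Finance
Alice | HR     
Carol | Finance
Iris  | Finance
Grace | Finance
Carol | Finance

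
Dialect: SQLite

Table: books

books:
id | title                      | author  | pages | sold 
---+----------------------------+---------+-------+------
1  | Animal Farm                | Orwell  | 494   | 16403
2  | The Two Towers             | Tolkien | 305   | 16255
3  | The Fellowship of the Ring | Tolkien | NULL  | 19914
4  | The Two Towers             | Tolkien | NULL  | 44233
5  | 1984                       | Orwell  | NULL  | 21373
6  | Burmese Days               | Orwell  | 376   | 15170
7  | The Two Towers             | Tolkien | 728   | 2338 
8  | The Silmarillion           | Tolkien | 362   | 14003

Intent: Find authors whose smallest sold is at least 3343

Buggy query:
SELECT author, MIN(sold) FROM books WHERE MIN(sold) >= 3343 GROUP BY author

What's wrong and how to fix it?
Bug: Aggregates like MIN are computed per group after WHERE runs

Fix: Replace WHERE with HAVING after the GROUP BY

Corrected query:
SELECT author, MIN(sold) FROM books GROUP BY author HAVING MIN(sold) >= 3343

Result:
author | MIN(sold)
-------+----------
Orwell | 15170    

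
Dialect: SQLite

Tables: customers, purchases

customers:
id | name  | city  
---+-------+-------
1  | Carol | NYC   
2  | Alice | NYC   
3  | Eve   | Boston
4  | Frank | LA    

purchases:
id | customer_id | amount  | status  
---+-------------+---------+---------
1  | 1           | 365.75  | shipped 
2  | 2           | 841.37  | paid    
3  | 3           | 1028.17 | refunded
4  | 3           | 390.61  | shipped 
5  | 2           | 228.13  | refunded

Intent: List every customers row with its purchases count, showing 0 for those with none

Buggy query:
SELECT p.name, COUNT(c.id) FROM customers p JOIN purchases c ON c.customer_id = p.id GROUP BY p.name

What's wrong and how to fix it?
Bug: An inner join excludes parents with zero children

Fix: Use LEFT JOIN so parents without children still appear (COUNT(c.id) gives 0)

Corrected query:
SELECT p.name, COUNT(c.id) FROM customers p LEFT JOIN purchases c ON c.customer_id = p.id GROUP BY p.name

Result:
name  | COUNT(c.id)
------+------------
Alice | 2          
Carol | 1          
Eve   | 2          
Frank | 0          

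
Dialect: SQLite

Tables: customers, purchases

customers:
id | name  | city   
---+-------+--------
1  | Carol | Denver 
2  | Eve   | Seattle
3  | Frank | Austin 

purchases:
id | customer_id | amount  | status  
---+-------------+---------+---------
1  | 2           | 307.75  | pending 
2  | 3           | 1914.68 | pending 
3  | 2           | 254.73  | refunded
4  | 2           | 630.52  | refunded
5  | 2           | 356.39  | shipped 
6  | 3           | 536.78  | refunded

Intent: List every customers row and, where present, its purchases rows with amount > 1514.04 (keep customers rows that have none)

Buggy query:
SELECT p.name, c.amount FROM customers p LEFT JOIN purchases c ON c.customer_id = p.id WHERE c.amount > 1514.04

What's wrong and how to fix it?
Bug: Filtering c.amount in WHERE discards the NULL rows produced by LEFT JOIN, turning it into an inner join

Fix: Move the right-table condition into the ON clause so unmatched parents are kept

Corrected query:
SELECT p.name, c.amount FROM customers p LEFT JOIN purchases c ON c.customer_id = p.id AND c.amount > 1514.04

Result:
name  | amount 
------+--------
Carol | NULL   
Eve   | NULL   
Frank | 1914.68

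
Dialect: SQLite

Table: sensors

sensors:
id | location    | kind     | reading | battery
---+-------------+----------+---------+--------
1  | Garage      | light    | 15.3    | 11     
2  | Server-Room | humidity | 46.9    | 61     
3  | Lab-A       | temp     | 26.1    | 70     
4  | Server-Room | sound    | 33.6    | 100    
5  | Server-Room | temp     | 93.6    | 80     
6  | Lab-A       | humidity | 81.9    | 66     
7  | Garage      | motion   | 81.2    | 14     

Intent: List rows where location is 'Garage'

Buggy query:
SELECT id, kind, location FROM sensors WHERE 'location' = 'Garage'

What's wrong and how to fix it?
Bug: Single quotes denote string literals in SQL; the column name is being compared as a constant string

Fix: Remove the quotes around the column name (or use double quotes for an identifier)

Corrected query:
SELECT id, kind, location FROM sensors WHERE location = 'Garage'

Result:
id | kind   | location
---+--------+---------
1  | light  | Garage  
7  | motion | Garage  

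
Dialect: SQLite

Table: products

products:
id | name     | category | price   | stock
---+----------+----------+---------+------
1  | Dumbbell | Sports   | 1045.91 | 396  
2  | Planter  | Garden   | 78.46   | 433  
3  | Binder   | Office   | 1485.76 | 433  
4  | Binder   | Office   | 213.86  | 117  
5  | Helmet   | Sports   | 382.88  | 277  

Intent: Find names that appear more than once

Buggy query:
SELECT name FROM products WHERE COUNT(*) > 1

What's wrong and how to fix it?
Bug: COUNT(*) is an aggregate and cannot be used in WHERE

Fix: Group first, then use HAVING for the count condition

Corrected query:
SELECT name FROM products GROUP BY name HAVING COUNT(*) > 1

Result:
name  
------
Binder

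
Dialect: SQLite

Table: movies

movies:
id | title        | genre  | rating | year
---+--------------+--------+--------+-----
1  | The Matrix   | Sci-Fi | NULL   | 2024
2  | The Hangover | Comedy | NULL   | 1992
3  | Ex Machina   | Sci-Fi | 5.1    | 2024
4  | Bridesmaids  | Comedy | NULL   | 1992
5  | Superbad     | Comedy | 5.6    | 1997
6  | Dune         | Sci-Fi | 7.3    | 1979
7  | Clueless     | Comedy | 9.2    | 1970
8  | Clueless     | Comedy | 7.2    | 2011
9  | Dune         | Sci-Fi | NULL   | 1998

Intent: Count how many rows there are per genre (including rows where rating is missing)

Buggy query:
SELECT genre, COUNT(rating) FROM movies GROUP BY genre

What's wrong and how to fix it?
Bug: COUNT(column) counts non-NULL values only; rows with NULL rating aren't counted

Fix: Use COUNT(*) to count all rows regardless of NULL

Corrected query:
SELECT genre, COUNT(*) FROM movies GROUP BY genre

Result:
genre  | COUNT(*)
-------+---------
Comedy | 5       
Sci-Fi | 4       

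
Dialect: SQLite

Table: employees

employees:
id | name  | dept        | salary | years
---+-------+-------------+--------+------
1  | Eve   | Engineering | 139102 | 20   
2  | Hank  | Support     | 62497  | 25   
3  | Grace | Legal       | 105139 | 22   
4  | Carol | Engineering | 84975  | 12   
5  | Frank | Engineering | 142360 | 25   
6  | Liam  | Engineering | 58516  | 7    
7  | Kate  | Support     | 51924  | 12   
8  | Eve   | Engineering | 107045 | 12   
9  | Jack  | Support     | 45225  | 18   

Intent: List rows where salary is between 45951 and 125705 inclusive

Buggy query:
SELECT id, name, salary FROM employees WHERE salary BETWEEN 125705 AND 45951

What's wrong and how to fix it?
Bug: The bounds are reversed; BETWEEN a AND b requires a <= b to match anything

Fix: Swap the bounds so the smaller value comes first

Corrected query:
SELECT id, name, salary FROM employees WHERE salary BETWEEN 45951 AND 125705

Result:
id | name  | salary
---+-------+-------
2  | Hank  | 62497 
3  | Grace | 105139
4  | Carol | 84975 
6  | Liam  | 58516 
7  | Kate  | 51924 
8  | Eve   | 107045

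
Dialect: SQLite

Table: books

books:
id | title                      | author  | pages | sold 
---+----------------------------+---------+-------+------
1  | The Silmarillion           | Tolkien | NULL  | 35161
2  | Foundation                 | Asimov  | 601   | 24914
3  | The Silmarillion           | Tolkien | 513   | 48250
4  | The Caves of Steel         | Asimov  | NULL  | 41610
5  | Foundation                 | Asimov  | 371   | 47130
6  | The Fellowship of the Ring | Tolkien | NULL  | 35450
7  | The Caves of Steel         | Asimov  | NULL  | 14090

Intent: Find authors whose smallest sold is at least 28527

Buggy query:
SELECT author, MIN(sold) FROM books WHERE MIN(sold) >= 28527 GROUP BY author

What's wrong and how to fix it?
Bug: Aggregates like MIN are computed per group after WHERE runs

Fix: Replace WHERE with HAVING after the GROUP BY

Corrected query:
SELECT author, MIN(sold) FROM books GROUP BY author HAVING MIN(sold) >= 28527

Result:
author  | MIN(sold)
--------+----------
Tolkien | 35161    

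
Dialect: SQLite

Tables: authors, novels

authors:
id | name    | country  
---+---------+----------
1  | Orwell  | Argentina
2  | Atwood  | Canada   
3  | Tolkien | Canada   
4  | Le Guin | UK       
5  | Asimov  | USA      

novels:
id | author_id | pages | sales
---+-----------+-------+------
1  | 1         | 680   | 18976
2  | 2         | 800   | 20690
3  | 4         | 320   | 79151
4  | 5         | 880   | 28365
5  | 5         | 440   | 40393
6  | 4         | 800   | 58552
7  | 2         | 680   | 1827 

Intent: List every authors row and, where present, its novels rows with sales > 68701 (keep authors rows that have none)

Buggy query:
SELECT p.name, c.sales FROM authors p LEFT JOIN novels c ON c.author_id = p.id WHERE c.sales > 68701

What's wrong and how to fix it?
Bug: Filtering c.sales in WHERE discards the NULL rows produced by LEFT JOIN, turning it into an inner join

Fix: Put 'c.sales > 68701' in the JOIN's ON clause instead of WHERE

Corrected query:
SELECT p.name, c.sales FROM authors p LEFT JOIN novels c ON c.author_id = p.id AND c.sales > 68701

Result:
name    | sales
--------+------
Orwell  | NULL 
Atwood  | NULL 
Tolkien | NULL 
Le Guin | 79151
Asimov  | NULL 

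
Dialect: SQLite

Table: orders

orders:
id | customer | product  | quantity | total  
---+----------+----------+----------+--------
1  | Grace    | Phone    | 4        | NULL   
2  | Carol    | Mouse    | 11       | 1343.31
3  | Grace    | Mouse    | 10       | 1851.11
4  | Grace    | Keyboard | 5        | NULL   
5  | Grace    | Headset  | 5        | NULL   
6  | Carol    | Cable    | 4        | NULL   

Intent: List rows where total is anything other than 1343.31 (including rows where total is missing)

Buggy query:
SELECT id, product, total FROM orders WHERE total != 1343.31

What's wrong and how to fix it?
Bug: Inequality against NULL is unknown, not true; rows with NULL are dropped

Fix: Handle NULL separately with IS NULL alongside the inequality

Corrected query:
SELECT id, product, total FROM orders WHERE total != 1343.31 OR total IS NULL

Result:
id | product  | total  
---+----------+--------
1  | Phone    | NULL   
3  | Mouse    | 1851.11
4  | Keyboard | NULL   
5  | Headset  | NULL   
6  | Cable    | NULL   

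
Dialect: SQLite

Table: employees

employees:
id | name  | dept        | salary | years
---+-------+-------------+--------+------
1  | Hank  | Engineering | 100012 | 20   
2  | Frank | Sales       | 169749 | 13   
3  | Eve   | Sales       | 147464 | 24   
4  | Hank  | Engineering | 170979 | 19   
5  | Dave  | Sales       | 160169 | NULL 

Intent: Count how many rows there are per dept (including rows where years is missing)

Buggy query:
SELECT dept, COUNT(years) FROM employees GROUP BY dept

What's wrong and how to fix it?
Bug: COUNT(years) skips NULLs, so groups with missing years are undercounted

Fix: Use COUNT(*) to count all rows regardless of NULL

Corrected query:
SELECT dept, COUNT(*) FROM employees GROUP BY dept

Result:
dept        | COUNT(*)
------------+---------
Engineering | 2       
Sales       | 3       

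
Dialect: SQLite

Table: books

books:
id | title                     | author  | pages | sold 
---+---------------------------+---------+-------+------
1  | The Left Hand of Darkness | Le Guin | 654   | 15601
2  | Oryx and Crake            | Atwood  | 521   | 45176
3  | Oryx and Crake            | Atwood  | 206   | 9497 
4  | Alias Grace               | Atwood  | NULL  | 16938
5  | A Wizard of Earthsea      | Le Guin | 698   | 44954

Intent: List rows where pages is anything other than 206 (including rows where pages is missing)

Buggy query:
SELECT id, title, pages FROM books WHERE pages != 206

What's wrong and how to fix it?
Bug: Inequality against NULL is unknown, not true; rows with NULL are dropped

Fix: Handle NULL separately with IS NULL alongside the inequality

Corrected query:
SELECT id, title, pages FROM books WHERE pages != 206 OR pages IS NULL

Result:
id | title                     | pages
---+---------------------------+------
1  | The Left Hand of Darkness | 654  
2  | Oryx and Crake            | 521  
4  | Alias Grace               | NULL 
5  | A Wizard of Earthsea      | 698  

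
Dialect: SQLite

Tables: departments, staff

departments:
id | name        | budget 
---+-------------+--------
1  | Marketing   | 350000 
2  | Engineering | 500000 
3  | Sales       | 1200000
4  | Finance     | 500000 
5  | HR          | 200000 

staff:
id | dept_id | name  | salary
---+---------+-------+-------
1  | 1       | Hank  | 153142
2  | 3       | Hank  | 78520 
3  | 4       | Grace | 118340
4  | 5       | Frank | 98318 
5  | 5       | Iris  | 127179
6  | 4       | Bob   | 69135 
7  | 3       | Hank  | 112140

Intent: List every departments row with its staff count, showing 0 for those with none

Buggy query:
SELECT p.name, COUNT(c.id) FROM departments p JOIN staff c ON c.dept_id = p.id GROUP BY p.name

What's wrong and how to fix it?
Bug: INNER JOIN drops departments rows that have no matching staff rows

Fix: Switch to LEFT JOIN to retain unmatched parent rows

Corrected query:
SELECT p.name, COUNT(c.id) FROM departments p LEFT JOIN staff c ON c.dept_id = p.id GROUP BY p.name

Result:
name        | COUNT(c.id)
------------+------------
Engineering | 0          
Finance     | 2          
HR          | 2          
Marketing   | 1          
Sales       | 2          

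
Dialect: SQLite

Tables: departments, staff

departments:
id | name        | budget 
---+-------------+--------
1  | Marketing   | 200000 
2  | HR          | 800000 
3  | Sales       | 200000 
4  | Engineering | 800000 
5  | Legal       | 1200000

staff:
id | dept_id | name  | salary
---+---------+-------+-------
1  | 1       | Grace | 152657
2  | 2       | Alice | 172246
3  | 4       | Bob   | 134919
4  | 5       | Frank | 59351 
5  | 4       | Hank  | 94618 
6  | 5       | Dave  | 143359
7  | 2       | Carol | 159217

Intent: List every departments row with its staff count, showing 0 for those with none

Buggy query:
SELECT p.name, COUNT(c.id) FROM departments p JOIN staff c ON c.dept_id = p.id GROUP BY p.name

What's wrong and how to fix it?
Bug: INNER JOIN drops departments rows that have no matching staff rows

Fix: Switch to LEFT JOIN to retain unmatched parent rows

Corrected query:
SELECT p.name, COUNT(c.id) FROM departments p LEFT JOIN staff c ON c.dept_id = p.id GROUP BY p.name

Result:
name        | COUNT(c.id)
------------+------------
Engineering | 2          
HR          | 2          
Legal       | 2          
Marketing   | 1          
Sales       | 0          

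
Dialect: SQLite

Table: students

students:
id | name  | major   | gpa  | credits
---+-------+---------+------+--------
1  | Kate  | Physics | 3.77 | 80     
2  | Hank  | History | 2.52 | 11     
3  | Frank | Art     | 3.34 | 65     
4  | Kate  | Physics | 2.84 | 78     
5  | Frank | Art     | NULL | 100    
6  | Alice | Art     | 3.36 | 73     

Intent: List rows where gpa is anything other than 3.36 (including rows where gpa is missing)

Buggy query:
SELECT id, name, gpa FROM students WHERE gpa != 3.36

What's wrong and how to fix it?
Bug: Inequality against NULL is unknown, not true; rows with NULL are dropped

Fix: Handle NULL separately with IS NULL alongside the inequality

Corrected query:
SELECT id, name, gpa FROM students WHERE gpa != 3.36 OR gpa IS NULL

Result:
id | name  | gpa 
---+-------+-----
1  | Kate  | 3.77
2  | Hank  | 2.52
3  | Frank | 3.34
4  | Kate  | 2.84
5  | Frank | NULL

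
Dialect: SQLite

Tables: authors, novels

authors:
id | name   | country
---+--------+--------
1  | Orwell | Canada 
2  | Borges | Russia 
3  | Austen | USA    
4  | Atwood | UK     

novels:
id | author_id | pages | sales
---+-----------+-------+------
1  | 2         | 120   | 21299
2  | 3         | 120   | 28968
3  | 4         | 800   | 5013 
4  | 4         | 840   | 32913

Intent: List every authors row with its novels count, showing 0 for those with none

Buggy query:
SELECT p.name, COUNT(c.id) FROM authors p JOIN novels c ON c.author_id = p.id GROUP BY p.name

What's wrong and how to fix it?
Bug: An inner join excludes parents with zero children

Fix: Use LEFT JOIN so parents without children still appear (COUNT(c.id) gives 0)

Corrected query:
SELECT p.name, COUNT(c.id) FROM authors p LEFT JOIN novels c ON c.author_id = p.id GROUP BY p.name

Result:
name   | COUNT(c.id)
-------+------------
Atwood | 2          
Austen | 1          
Borges | 1          
Orwell | 0          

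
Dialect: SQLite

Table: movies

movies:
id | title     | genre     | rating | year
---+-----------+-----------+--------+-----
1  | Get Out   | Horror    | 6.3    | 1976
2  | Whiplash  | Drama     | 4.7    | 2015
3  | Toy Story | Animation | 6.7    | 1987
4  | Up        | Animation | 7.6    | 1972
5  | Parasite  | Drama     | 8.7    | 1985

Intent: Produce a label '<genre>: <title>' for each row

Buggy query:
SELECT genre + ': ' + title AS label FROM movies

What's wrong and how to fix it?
Bug: SQLite uses || for string concatenation; + coerces text to numbers (yielding 0)

Fix: Use the || operator for string concatenation

Corrected query:
SELECT genre || ': ' || title AS label FROM movies

Result:
label               
--------------------
Horror: Get Out     
Drama: Whiplash     
Animation: Toy Story
Animation: Up       
Drama: Parasite     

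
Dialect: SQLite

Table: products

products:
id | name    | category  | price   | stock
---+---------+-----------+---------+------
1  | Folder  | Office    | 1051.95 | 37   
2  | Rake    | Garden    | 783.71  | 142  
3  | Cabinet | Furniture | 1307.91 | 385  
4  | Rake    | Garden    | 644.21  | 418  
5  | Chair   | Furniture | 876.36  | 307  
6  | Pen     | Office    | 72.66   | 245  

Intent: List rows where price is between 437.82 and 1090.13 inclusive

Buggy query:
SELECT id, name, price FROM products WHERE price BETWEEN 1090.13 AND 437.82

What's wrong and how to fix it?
Bug: BETWEEN expects the lower bound first; with 1090.13 AND 437.82 the range is empty

Fix: Swap the bounds so the smaller value comes first

Corrected query:
SELECT id, name, price FROM products WHERE price BETWEEN 437.82 AND 1090.13

Result:
id | name   | price  
---+--------+--------
1  | Folder | 1051.95
2  | Rake   | 783.71 
4  | Rake   | 644.21 
5  | Chair  | 876.36 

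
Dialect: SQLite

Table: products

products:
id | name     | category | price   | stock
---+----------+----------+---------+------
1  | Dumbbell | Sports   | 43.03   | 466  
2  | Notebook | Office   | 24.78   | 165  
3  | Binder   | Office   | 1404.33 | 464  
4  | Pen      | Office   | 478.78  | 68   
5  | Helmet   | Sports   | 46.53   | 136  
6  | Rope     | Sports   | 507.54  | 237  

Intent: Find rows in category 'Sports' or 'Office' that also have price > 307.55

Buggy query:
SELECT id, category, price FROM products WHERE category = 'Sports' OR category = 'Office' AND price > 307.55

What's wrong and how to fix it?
Bug: Without parentheses, AND is evaluated before OR, so the price filter only applies to the 'Office' branch

Fix: Add parentheses around the OR so the AND applies to both alternatives

Corrected query:
SELECT id, category, price FROM products WHERE (category = 'Sports' OR category = 'Office') AND price > 307.55

Result:
id | category | price  
---+----------+--------
3  | Office   | 1404.33
4  | Office   | 478.78 
6  | Sports   | 507.54 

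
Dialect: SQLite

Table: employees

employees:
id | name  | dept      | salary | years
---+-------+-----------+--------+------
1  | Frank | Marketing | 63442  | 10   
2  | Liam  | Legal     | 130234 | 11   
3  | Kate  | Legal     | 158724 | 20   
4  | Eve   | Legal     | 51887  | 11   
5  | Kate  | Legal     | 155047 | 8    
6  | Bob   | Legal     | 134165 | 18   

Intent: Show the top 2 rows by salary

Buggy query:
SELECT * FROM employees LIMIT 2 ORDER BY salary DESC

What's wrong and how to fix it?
Bug: ORDER BY cannot follow LIMIT; LIMIT is the final clause

Fix: Swap the clauses: ORDER BY first, then LIMIT

Corrected query:
SELECT * FROM employees ORDER BY salary DESC LIMIT 2

Result:
id | name | dept  | salary | years
---+------+-------+--------+------
3  | Kate | Legal | 158724 | 20   
5  | Kate | Legal | 155047 | 8    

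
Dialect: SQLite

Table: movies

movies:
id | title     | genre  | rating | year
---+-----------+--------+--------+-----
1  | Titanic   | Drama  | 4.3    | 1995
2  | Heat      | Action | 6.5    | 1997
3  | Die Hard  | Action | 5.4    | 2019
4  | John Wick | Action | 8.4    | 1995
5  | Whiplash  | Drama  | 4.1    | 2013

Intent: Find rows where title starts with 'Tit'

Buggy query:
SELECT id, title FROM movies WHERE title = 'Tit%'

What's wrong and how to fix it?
Bug: '=' compares the literal string including the % character; pattern matching needs LIKE

Fix: Replace '=' with LIKE so 'Tit%' is treated as a pattern

Corrected query:
SELECT id, title FROM movies WHERE title LIKE 'Tit%'

Result:
id | title  
---+--------
1  | Titanic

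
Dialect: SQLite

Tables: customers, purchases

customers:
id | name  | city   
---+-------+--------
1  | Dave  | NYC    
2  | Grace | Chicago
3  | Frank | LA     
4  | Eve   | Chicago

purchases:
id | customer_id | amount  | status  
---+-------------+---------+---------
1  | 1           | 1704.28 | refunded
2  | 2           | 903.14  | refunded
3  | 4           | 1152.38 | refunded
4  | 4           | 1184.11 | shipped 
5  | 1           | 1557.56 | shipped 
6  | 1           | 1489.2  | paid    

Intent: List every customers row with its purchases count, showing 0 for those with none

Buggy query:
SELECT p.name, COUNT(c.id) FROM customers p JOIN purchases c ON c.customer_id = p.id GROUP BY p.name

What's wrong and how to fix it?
Bug: INNER JOIN drops customers rows that have no matching purchases rows

Fix: Switch to LEFT JOIN to retain unmatched parent rows

Corrected query:
SELECT p.name, COUNT(c.id) FROM customers p LEFT JOIN purchases c ON c.customer_id = p.id GROUP BY p.name

Result:
name  | COUNT(c.id)
------+------------
Dave  | 3          
Eve   | 2          
Frank | 0          
Grace | 1          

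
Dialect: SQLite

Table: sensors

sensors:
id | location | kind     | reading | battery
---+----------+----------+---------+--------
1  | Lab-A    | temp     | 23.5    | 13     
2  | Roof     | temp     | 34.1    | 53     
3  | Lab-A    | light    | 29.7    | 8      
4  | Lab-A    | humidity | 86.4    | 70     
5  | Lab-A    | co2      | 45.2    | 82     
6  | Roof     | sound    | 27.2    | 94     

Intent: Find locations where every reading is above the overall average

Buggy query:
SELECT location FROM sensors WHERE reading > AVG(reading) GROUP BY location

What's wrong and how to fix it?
Bug: AVG() is an aggregate; it can't sit directly in WHERE

Fix: Use a subquery for AVG and a HAVING MIN(...) filter so the condition holds for every row in the group

Corrected query:
SELECT location FROM sensors GROUP BY location HAVING MIN(reading) > (SELECT AVG(reading) FROM sensors)

Result:
(no rows)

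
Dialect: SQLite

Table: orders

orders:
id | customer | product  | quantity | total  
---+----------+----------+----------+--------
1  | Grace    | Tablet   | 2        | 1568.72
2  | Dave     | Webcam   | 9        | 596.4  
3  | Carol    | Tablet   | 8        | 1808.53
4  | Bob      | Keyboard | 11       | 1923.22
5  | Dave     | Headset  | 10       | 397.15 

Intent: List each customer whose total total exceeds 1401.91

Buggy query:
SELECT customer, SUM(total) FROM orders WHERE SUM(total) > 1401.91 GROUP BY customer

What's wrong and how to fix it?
Bug: WHERE runs before GROUP BY, so aggregates aren't available there

Fix: Move the aggregate condition to a HAVING clause

Corrected query:
SELECT customer, SUM(total) FROM orders GROUP BY customer HAVING SUM(total) > 1401.91

Result:
customer | SUM(total)
---------+-----------
Bob      | 1923.22   
Carol    | 1808.53   
Grace    | 1568.72   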